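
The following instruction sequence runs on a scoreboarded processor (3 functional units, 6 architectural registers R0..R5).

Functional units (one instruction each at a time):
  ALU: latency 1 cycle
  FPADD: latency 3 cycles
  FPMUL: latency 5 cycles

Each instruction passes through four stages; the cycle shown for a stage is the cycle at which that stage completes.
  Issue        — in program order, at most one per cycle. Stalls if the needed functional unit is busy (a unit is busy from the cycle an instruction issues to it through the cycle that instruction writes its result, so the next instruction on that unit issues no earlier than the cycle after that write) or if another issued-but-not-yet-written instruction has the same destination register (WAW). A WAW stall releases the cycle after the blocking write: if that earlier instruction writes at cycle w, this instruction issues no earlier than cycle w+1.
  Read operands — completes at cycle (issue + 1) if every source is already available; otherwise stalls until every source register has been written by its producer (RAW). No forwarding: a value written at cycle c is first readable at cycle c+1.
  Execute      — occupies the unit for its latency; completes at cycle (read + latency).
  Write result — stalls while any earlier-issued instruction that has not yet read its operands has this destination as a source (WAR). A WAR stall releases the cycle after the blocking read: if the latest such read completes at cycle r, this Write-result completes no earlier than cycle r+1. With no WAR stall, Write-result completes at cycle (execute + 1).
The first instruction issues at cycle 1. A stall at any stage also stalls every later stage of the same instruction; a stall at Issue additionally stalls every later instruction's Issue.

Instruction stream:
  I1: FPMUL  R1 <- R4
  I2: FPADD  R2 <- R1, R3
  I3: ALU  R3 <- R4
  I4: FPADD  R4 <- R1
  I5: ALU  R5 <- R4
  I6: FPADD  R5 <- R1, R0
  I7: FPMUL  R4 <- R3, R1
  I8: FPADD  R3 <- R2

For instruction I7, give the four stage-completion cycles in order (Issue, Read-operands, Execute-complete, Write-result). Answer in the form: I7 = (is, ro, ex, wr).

c1: issue I1 (FPMUL)
c2: I1 read-ops · issue I2 (FPADD)
c3: issue I3 (ALU)
c4: I3 read-ops
c5: I3 finished on ALU
c7: I1 finished on FPMUL
c8: I1→R1
c9: I2 read-ops
c10: I3→R3
c12: I2 finished on FPADD
c13: I2→R2
c14: issue I4 (FPADD)
c15: I4 read-ops · issue I5 (ALU)
c18: I4 finished on FPADD
c19: I4→R4
c20: I5 read-ops
c21: I5 finished on ALU
c22: I5→R5
c23: issue I6 (FPADD)
c24: I6 read-ops · issue I7 (FPMUL)
c25: I7 read-ops
c27: I6 finished on FPADD
c28: I6→R5
c29: issue I8 (FPADD)
c30: I7 finished on FPMUL · I8 read-ops
c31: I7→R4
c33: I8 finished on FPADD
c34: I8→R3

I7 = (24, 25, 30, 31)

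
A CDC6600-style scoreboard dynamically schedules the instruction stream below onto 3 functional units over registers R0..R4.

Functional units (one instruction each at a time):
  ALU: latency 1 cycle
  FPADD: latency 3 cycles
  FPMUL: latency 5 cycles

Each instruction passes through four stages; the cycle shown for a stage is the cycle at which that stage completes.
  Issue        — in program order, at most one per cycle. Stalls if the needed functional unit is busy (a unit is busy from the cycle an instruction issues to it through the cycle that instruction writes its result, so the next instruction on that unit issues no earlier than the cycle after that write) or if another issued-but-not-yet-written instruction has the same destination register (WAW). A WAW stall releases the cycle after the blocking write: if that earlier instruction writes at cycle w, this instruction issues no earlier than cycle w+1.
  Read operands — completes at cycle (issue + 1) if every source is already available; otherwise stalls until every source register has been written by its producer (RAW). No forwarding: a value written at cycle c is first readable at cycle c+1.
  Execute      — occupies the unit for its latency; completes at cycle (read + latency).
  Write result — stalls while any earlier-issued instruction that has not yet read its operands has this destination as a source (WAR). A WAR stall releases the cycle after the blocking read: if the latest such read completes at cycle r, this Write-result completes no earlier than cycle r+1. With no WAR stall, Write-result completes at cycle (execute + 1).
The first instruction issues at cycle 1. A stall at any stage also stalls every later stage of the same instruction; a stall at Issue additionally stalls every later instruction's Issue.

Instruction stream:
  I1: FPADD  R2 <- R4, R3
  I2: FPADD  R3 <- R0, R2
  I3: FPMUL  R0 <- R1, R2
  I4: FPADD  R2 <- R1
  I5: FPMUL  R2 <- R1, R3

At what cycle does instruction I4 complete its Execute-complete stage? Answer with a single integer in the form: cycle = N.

c1: I1→FPADD
c2: I1 RO
c5: I1 EX
c6: I1 WR R2
c7: I2→FPADD
c8: I2 RO · I3→FPMUL
c9: I3 RO
c11: I2 EX
c12: I2 WR R3
c13: I4→FPADD
c14: I3 EX · I4 RO
c15: I3 WR R0
c17: I4 EX
c18: I4 WR R2
c19: I5→FPMUL
c20: I5 RO
c25: I5 EX
c26: I5 WR R2

cycle = 17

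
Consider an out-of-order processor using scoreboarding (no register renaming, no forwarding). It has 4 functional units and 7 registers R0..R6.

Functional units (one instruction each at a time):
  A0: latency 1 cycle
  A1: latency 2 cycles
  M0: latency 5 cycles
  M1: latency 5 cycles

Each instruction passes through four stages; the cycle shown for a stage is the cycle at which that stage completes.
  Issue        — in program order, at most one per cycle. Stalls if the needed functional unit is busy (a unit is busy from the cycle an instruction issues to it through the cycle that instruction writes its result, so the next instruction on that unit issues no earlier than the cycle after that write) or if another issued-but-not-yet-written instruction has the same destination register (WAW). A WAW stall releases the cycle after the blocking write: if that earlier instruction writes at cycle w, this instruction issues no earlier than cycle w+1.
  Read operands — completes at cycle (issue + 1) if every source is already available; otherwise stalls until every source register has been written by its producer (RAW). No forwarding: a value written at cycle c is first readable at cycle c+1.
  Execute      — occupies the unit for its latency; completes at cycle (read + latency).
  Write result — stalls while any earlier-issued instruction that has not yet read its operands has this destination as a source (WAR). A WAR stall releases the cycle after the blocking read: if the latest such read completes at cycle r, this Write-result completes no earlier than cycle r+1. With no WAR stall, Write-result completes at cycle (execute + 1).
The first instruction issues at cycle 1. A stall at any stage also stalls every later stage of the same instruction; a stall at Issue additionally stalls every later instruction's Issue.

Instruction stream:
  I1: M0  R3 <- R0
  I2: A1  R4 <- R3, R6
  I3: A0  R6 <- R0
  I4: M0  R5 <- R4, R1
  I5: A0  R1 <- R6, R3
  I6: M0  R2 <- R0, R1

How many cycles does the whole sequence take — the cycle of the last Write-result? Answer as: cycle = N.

cycle = 27

c1: I1 issues→M0
c2: I1 reads · I2 issues→A1
c3: I3 issues→A0
c4: I3 reads
c5: I3 exec-done
c7: I1 exec-done
c8: I1 writes R3
c9: I2 reads · I4 issues→M0
c10: I3 writes R6
c11: I2 exec-done · I5 issues→A0
c12: I2 writes R4 · I5 reads
c13: I4 reads · I5 exec-done
c14: I5 writes R1
c18: I4 exec-done
c19: I4 writes R5
c20: I6 issues→M0
c21: I6 reads
c26: I6 exec-done
c27: I6 writes R2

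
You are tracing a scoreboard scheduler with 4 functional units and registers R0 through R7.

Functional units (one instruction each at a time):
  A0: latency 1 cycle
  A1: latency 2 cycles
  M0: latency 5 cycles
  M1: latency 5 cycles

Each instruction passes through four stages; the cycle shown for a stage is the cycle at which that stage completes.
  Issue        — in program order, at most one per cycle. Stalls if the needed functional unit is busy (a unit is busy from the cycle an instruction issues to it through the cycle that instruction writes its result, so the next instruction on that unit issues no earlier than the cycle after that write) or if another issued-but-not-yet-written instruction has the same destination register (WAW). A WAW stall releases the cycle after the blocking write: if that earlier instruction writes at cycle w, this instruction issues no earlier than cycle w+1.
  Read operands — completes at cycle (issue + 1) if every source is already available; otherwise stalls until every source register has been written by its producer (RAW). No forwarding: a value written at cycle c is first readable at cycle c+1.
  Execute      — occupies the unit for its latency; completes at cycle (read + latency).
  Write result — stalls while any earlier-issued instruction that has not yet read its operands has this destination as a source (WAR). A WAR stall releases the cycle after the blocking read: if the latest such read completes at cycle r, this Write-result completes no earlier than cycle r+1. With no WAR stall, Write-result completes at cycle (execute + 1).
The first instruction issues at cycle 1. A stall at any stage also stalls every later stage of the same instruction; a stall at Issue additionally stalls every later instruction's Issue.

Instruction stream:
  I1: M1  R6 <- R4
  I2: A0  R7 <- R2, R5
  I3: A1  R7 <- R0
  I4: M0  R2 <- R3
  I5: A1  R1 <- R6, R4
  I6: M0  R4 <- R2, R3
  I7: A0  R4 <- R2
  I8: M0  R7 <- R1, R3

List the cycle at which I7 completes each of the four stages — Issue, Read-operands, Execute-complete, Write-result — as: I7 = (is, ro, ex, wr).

I7 = (23, 24, 25, 26)

I1 -> (1, 2, 7, 8)
I2 -> (2, 3, 4, 5)
I3 -> (6, 7, 9, 10)  // WAW R7: wait I2 write@5
I4 -> (7, 8, 13, 14)
I5 -> (11, 12, 14, 15)  // struct: A1 busy until I3 writes@10
I6 -> (15, 16, 21, 22)  // struct: M0 busy until I4 writes@14
I7 -> (23, 24, 25, 26)  // WAW R4: wait I6 write@22
I8 -> (24, 25, 30, 31)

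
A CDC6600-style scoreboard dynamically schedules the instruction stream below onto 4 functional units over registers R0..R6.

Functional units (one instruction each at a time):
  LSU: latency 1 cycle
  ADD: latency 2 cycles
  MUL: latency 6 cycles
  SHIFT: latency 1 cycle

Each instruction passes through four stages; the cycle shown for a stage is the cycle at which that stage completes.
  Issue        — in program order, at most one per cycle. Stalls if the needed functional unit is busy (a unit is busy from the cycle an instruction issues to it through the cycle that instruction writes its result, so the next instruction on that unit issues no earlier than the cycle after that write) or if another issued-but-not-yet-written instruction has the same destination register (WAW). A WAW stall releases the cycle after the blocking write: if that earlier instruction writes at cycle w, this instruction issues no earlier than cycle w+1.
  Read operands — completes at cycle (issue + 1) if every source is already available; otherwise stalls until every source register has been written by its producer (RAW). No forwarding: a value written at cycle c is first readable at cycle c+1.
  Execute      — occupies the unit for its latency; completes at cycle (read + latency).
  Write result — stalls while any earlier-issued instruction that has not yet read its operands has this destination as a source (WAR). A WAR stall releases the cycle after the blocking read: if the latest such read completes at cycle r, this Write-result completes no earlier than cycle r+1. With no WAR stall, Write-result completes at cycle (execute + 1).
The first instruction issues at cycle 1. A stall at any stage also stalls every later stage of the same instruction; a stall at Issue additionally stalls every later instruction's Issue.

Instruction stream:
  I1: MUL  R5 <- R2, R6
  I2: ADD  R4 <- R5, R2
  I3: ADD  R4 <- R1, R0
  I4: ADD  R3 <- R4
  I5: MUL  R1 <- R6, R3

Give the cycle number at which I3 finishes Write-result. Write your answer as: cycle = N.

[I1] 1/2/8/9
[I2] 2/10/12/13  (RAW R5: wait I1 write@9)
[I3] 14/15/17/18  (struct: ADD busy until I2 writes@13)
[I4] 19/20/22/23  (struct: ADD busy until I3 writes@18)
[I5] 20/24/30/31  (RAW R3: wait I4 write@23)

cycle = 18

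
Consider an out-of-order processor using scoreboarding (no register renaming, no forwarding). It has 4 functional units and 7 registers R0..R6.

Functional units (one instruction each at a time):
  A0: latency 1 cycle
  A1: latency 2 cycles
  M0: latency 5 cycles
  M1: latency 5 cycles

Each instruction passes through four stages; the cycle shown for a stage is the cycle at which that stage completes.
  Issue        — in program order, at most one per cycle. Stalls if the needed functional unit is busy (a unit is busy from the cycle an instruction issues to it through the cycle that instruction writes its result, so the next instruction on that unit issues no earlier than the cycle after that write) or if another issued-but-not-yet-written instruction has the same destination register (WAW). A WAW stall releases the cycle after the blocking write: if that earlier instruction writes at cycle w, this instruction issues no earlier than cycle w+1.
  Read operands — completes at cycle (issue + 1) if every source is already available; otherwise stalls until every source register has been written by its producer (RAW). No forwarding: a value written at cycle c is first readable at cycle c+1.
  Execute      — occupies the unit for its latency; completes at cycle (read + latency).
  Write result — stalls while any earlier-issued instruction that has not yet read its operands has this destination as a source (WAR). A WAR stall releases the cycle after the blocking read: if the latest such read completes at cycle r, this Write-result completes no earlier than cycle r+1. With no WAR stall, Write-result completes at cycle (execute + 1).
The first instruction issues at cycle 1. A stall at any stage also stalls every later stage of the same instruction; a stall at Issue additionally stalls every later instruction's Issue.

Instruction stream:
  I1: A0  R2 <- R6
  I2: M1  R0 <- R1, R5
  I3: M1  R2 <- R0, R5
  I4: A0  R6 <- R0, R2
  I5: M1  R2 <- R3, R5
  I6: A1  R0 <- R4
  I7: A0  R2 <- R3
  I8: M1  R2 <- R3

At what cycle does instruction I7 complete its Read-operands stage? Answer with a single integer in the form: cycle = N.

cycle = 27

  I1 | 1 | 2 | 3 | 4
  I2 | 2 | 3 | 8 | 9
  I3 | 10 | 11 | 16 | 17   struct: M1 busy until I2 writes@9
  I4 | 11 | 18 | 19 | 20   RAW R2: wait I3 write@17
  I5 | 18 | 19 | 24 | 25   struct: M1 busy until I3 writes@17
  I6 | 19 | 20 | 22 | 23
  I7 | 26 | 27 | 28 | 29   WAW R2: wait I5 write@25
  I8 | 30 | 31 | 36 | 37   WAW R2: wait I7 write@29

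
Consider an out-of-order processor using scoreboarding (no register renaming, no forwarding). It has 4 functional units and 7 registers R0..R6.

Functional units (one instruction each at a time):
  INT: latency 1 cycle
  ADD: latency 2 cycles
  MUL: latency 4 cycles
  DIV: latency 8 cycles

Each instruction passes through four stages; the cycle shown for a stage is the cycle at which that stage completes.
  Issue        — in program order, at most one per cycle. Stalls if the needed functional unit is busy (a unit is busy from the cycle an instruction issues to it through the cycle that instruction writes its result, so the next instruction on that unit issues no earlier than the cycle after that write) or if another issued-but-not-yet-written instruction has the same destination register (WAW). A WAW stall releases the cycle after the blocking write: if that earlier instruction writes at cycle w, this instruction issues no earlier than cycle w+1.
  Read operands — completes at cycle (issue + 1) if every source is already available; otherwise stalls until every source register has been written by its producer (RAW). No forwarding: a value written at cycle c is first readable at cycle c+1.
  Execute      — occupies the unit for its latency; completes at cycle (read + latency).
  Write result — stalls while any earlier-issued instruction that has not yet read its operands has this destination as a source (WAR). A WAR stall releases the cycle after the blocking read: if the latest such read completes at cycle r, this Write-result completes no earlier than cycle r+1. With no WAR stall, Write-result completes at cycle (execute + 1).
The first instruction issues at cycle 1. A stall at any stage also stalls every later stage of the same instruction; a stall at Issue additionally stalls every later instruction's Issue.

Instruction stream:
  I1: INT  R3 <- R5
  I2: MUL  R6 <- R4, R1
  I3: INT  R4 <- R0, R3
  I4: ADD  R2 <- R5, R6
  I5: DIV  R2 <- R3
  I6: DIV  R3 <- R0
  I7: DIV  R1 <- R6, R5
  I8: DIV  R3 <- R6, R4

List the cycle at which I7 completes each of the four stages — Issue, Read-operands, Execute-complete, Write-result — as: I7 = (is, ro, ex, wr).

cycle 1: I1 issues→INT
cycle 2: I1 reads; I2 issues→MUL
cycle 3: I1 exec-done; I2 reads
cycle 4: I1 writes R3
cycle 5: I3 issues→INT
cycle 6: I3 reads; I4 issues→ADD
cycle 7: I2 exec-done; I3 exec-done
cycle 8: I2 writes R6; I3 writes R4
cycle 9: I4 reads
cycle 11: I4 exec-done
cycle 12: I4 writes R2
cycle 13: I5 issues→DIV
cycle 14: I5 reads
cycle 22: I5 exec-done
cycle 23: I5 writes R2
cycle 24: I6 issues→DIV
cycle 25: I6 reads
cycle 33: I6 exec-done
cycle 34: I6 writes R3
cycle 35: I7 issues→DIV
cycle 36: I7 reads
cycle 44: I7 exec-done
cycle 45: I7 writes R1
cycle 46: I8 issues→DIV
cycle 47: I8 reads
cycle 55: I8 exec-done
cycle 56: I8 writes R3

I7 = (35, 36, 44, 45)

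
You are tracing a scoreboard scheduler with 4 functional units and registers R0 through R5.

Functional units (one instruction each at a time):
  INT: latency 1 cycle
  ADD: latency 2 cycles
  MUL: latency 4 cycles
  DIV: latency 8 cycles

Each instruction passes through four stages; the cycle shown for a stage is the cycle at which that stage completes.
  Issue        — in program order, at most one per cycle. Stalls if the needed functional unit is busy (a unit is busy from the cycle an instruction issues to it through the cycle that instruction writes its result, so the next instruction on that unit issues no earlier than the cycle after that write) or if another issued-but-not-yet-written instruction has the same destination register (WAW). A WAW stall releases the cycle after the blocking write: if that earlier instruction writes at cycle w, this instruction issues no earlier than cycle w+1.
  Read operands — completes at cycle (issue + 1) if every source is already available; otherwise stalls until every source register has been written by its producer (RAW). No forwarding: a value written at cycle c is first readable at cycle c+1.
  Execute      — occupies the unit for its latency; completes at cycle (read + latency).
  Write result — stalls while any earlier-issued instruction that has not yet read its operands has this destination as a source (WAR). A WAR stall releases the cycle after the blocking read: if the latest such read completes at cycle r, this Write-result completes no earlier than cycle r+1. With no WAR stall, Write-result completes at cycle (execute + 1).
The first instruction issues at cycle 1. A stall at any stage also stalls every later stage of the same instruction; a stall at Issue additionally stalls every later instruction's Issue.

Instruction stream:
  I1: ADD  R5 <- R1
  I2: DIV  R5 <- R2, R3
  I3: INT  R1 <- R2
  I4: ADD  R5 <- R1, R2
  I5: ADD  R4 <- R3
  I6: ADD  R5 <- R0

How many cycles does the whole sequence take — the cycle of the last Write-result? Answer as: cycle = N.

cycle 1: I1 dispatched to ADD
cycle 2: I1 operands ready
cycle 4: I1 complete
cycle 5: R5←I1
cycle 6: I2 dispatched to DIV
cycle 7: I2 operands ready | I3 dispatched to INT
cycle 8: I3 operands ready
cycle 9: I3 complete
cycle 10: R1←I3
cycle 15: I2 complete
cycle 16: R5←I2
cycle 17: I4 dispatched to ADD
cycle 18: I4 operands ready
cycle 20: I4 complete
cycle 21: R5←I4
cycle 22: I5 dispatched to ADD
cycle 23: I5 operands ready
cycle 25: I5 complete
cycle 26: R4←I5
cycle 27: I6 dispatched to ADD
cycle 28: I6 operands ready
cycle 30: I6 complete
cycle 31: R5←I6

cycle = 31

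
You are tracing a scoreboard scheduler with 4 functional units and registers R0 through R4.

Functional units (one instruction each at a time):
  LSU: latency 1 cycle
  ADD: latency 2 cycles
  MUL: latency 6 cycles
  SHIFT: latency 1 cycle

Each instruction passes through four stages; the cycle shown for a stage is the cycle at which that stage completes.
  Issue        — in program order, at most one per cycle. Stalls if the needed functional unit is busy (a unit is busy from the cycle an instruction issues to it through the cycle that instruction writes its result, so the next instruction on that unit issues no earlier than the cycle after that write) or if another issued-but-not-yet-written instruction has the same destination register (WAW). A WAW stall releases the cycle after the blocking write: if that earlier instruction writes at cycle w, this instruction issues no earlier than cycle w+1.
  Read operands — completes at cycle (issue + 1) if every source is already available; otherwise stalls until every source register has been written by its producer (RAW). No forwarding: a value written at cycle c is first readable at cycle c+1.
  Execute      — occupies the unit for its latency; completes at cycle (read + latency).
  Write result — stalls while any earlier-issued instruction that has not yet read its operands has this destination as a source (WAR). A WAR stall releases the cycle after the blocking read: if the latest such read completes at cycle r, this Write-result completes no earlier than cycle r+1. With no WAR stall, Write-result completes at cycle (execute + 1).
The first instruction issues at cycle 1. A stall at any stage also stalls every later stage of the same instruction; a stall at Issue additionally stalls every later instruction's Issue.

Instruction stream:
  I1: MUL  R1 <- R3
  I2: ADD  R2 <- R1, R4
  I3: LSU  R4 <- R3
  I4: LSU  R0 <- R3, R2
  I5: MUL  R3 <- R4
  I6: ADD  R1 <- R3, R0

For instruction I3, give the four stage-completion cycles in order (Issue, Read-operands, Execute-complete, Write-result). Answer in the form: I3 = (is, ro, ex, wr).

1) issue 1, read 2, done 8, write 9
2) issue 2, read 10, done 12, write 13  <RAW R1: wait I1 write@9>
3) issue 3, read 4, done 5, write 11  <WAR R4: wait I2 read@10>
4) issue 12, read 14, done 15, write 16  <struct: LSU busy until I3 writes@11 / RAW R2: wait I2 write@13>
5) issue 13, read 14, done 20, write 21
6) issue 14, read 22, done 24, write 25  <RAW R3: wait I5 write@21>

I3 = (3, 4, 5, 11)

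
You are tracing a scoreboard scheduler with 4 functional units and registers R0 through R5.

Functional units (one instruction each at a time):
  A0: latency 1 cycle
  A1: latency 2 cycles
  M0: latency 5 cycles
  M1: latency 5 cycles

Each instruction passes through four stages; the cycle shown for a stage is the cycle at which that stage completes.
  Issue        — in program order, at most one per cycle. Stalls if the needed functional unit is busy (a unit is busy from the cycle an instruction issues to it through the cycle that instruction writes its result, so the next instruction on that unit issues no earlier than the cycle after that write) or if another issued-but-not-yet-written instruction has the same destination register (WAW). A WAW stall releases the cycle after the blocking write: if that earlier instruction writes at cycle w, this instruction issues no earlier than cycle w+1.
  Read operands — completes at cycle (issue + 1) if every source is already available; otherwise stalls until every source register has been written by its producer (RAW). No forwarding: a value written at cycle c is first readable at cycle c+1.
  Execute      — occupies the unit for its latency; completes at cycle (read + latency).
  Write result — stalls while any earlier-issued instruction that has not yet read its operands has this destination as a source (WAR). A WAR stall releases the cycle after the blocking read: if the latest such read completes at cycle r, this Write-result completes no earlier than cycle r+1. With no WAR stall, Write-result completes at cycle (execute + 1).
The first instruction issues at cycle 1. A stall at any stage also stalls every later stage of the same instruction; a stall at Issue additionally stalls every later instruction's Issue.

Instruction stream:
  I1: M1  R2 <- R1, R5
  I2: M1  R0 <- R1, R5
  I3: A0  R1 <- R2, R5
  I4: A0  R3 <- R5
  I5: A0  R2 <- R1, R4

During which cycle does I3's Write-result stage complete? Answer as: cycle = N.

c1: I1 dispatched to M1
c2: I1 operands ready
c7: I1 complete
c8: R2←I1
c9: I2 dispatched to M1
c10: I2 operands ready · I3 dispatched to A0
c11: I3 operands ready
c12: I3 complete
c13: R1←I3
c14: I4 dispatched to A0
c15: I2 complete · I4 operands ready
c16: R0←I2 · I4 complete
c17: R3←I4
c18: I5 dispatched to A0
c19: I5 operands ready
c20: I5 complete
c21: R2←I5

cycle = 13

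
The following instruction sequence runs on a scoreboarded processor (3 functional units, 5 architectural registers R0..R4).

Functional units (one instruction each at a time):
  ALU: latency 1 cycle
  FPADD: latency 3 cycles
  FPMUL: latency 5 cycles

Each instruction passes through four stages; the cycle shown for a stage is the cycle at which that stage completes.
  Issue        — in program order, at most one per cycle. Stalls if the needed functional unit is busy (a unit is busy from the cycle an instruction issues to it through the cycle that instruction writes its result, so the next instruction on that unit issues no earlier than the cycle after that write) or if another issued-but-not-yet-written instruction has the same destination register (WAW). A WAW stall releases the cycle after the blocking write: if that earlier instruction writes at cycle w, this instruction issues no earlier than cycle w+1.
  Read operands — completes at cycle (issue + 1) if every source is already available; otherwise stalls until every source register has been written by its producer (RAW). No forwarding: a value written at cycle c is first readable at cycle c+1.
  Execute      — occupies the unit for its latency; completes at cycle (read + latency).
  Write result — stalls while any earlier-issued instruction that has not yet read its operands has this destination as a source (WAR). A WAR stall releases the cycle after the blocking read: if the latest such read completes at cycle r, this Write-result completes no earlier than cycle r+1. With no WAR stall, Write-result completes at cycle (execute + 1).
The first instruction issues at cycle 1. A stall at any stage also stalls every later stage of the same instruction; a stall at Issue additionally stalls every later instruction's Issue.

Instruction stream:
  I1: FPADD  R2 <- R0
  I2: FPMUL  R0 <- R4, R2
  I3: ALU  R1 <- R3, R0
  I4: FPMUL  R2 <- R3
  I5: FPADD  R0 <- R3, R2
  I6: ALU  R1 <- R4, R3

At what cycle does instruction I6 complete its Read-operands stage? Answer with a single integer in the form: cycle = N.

cycle = 18

  I1 | 1 | 2 | 5 | 6
  I2 | 2 | 7 | 12 | 13   RAW R2: wait I1 write@6
  I3 | 3 | 14 | 15 | 16   RAW R0: wait I2 write@13
  I4 | 14 | 15 | 20 | 21   struct: FPMUL busy until I2 writes@13
  I5 | 15 | 22 | 25 | 26   RAW R2: wait I4 write@21
  I6 | 17 | 18 | 19 | 20   struct: ALU busy until I3 writes@16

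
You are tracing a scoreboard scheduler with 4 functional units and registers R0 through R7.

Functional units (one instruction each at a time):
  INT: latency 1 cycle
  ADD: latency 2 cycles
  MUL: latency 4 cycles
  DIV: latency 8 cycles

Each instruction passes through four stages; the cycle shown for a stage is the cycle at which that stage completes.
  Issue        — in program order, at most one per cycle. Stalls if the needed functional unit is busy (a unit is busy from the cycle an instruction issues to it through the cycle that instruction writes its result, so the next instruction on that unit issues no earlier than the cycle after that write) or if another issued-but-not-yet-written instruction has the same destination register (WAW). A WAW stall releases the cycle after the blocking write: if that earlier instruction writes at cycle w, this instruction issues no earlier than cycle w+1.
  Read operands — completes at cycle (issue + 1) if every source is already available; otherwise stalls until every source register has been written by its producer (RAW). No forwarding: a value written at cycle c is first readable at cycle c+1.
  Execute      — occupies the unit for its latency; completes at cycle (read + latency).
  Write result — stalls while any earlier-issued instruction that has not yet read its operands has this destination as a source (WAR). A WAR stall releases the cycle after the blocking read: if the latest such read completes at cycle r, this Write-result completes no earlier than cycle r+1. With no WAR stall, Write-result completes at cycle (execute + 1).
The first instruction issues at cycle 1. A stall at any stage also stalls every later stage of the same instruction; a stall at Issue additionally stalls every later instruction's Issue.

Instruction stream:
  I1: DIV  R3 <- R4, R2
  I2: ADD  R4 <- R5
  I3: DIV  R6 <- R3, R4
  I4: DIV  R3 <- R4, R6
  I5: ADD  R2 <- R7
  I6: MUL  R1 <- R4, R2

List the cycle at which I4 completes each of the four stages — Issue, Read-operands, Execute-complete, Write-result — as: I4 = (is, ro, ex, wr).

cycle 1: I1→DIV
cycle 2: I1 RO · I2→ADD
cycle 3: I2 RO
cycle 5: I2 EX
cycle 6: I2 WR R4
cycle 10: I1 EX
cycle 11: I1 WR R3
cycle 12: I3→DIV
cycle 13: I3 RO
cycle 21: I3 EX
cycle 22: I3 WR R6
cycle 23: I4→DIV
cycle 24: I4 RO · I5→ADD
cycle 25: I5 RO · I6→MUL
cycle 27: I5 EX
cycle 28: I5 WR R2
cycle 29: I6 RO
cycle 32: I4 EX
cycle 33: I4 WR R3 · I6 EX
cycle 34: I6 WR R1

I4 = (23, 24, 32, 33)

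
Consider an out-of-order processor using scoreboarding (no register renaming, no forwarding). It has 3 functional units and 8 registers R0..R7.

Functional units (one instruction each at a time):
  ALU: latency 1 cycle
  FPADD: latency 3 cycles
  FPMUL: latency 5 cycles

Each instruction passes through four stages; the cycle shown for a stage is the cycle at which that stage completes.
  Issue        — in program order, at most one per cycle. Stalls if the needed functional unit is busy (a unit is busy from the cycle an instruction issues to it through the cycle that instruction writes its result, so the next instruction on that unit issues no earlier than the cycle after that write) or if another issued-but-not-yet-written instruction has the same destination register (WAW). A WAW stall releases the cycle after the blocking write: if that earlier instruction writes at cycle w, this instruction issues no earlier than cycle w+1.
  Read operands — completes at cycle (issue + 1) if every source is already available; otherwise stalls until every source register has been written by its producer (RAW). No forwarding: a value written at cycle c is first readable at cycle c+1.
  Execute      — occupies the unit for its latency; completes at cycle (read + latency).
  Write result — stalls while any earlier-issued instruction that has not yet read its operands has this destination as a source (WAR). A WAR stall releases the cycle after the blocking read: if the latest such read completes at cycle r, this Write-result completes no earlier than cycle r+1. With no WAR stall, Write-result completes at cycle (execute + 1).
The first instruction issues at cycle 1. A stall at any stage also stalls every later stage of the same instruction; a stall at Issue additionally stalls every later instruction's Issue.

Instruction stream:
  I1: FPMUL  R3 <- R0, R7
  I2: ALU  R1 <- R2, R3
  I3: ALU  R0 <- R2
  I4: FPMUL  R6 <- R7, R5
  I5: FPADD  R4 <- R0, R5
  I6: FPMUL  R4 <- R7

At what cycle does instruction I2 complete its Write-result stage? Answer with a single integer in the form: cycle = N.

c1: I1→FPMUL
c2: I1 RO · I2→ALU
c7: I1 EX
c8: I1 WR R3
c9: I2 RO
c10: I2 EX
c11: I2 WR R1
c12: I3→ALU
c13: I3 RO · I4→FPMUL
c14: I3 EX · I4 RO · I5→FPADD
c15: I3 WR R0
c16: I5 RO
c19: I4 EX · I5 EX
c20: I4 WR R6 · I5 WR R4
c21: I6→FPMUL
c22: I6 RO
c27: I6 EX
c28: I6 WR R4

cycle = 11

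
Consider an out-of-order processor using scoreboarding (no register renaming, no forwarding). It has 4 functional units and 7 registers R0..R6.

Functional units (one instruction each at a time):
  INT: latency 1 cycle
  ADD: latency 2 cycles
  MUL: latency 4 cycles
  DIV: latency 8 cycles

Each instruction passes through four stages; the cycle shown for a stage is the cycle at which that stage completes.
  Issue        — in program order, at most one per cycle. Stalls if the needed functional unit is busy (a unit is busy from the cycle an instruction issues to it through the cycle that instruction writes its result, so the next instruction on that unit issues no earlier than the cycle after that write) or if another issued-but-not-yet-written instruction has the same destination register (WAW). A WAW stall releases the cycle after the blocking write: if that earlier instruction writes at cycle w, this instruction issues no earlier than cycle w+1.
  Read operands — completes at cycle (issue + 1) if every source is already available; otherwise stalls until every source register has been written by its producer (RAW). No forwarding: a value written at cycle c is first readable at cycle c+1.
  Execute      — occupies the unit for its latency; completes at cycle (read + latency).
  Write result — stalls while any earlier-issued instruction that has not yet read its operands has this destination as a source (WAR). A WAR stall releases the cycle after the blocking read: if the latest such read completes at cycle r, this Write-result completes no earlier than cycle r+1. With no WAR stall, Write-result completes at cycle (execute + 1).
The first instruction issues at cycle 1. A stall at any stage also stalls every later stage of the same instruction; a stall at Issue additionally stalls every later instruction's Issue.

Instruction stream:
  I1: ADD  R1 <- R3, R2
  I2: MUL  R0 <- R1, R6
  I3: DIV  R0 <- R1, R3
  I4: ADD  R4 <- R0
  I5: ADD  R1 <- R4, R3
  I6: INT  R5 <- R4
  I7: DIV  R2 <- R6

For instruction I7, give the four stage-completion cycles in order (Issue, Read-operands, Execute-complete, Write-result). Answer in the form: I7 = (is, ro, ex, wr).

I7 = (29, 30, 38, 39)

I1: IS=1 RO=2 EX=4 WR=5
I2: IS=2 RO=6 EX=10 WR=11  [RAW R1: wait I1 write@5]
I3: IS=12 RO=13 EX=21 WR=22  [WAW R0: wait I2 write@11]
I4: IS=13 RO=23 EX=25 WR=26  [RAW R0: wait I3 write@22]
I5: IS=27 RO=28 EX=30 WR=31  [struct: ADD busy until I4 writes@26]
I6: IS=28 RO=29 EX=30 WR=31
I7: IS=29 RO=30 EX=38 WR=39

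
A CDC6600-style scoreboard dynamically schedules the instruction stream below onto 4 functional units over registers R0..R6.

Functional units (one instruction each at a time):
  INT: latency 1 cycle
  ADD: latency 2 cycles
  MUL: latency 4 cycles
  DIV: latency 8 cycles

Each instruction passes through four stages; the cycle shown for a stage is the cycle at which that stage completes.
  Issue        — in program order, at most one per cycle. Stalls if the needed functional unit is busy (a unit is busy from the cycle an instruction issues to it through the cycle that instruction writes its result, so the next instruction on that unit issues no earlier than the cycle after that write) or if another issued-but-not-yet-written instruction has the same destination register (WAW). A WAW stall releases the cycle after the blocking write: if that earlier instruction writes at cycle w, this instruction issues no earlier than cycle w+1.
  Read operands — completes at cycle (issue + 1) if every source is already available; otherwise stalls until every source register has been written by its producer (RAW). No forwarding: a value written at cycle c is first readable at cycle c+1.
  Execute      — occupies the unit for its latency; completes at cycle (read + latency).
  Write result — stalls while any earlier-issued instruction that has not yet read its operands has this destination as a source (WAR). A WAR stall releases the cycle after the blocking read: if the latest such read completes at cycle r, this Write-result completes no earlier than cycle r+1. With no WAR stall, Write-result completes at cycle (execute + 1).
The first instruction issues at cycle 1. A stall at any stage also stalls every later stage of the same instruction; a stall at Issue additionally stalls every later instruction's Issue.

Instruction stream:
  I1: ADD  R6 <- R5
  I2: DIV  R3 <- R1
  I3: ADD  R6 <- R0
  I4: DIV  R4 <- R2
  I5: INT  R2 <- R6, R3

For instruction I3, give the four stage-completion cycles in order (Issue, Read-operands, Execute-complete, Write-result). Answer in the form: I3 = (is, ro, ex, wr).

I3 = (6, 7, 9, 10)

I1 -> (1, 2, 4, 5)
I2 -> (2, 3, 11, 12)
I3 -> (6, 7, 9, 10)  // struct: ADD busy until I1 writes@5
I4 -> (13, 14, 22, 23)  // struct: DIV busy until I2 writes@12
I5 -> (14, 15, 16, 17)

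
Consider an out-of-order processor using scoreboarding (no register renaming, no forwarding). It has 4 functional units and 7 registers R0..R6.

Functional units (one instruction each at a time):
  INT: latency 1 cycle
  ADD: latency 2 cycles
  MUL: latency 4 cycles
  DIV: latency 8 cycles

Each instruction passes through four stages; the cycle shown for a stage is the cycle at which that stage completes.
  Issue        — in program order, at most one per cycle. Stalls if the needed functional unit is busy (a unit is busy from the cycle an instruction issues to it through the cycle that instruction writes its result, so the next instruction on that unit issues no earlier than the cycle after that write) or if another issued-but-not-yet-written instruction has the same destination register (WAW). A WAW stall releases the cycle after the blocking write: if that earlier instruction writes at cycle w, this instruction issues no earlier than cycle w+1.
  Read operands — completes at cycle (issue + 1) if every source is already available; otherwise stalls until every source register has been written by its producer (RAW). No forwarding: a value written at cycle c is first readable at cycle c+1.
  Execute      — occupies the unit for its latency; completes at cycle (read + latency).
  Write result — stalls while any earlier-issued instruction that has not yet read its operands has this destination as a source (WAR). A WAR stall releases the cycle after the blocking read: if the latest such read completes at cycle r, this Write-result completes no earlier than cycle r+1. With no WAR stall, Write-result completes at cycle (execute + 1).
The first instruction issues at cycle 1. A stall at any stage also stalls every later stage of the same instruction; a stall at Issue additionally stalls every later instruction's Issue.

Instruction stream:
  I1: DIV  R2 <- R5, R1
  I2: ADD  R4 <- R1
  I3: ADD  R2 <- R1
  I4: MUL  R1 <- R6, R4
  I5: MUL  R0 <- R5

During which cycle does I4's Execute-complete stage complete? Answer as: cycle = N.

I1  is:1  ro:2  ex:10  wr:11
I2  is:2  ro:3  ex:5  wr:6
I3  is:12  ro:13  ex:15  wr:16  — WAW R2: wait I1 write@11
I4  is:13  ro:14  ex:18  wr:19
I5  is:20  ro:21  ex:25  wr:26  — struct: MUL busy until I4 writes@19

cycle = 18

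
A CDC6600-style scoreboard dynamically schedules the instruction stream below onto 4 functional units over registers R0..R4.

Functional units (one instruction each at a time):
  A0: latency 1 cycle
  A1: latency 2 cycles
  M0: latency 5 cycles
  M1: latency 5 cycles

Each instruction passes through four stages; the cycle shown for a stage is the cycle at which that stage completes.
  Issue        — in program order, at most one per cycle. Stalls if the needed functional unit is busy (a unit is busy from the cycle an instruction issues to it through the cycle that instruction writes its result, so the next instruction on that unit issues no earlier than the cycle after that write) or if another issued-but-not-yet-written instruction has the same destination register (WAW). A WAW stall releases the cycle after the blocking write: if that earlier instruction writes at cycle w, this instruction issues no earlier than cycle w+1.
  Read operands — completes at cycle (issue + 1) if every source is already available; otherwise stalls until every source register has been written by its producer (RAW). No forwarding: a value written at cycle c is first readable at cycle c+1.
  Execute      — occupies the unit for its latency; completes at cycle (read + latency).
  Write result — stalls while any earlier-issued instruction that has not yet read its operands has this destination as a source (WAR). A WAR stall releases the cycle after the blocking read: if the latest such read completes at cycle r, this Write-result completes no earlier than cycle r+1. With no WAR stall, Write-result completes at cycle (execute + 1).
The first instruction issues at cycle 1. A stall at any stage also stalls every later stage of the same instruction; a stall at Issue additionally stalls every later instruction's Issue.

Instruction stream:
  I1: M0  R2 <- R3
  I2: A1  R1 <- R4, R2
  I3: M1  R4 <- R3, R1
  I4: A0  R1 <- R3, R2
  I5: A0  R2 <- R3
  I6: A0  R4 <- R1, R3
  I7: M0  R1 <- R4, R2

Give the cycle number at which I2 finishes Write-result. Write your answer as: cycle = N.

t=1  I1→M0
t=2  I1 RO, I2→A1
t=3  I3→M1
t=7  I1 EX
t=8  I1 WR R2
t=9  I2 RO
t=11  I2 EX
t=12  I2 WR R1
t=13  I3 RO, I4→A0
t=14  I4 RO
t=15  I4 EX
t=16  I4 WR R1
t=17  I5→A0
t=18  I3 EX, I5 RO
t=19  I3 WR R4, I5 EX
t=20  I5 WR R2
t=21  I6→A0
t=22  I6 RO, I7→M0
t=23  I6 EX
t=24  I6 WR R4
t=25  I7 RO
t=30  I7 EX
t=31  I7 WR R1

cycle = 12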